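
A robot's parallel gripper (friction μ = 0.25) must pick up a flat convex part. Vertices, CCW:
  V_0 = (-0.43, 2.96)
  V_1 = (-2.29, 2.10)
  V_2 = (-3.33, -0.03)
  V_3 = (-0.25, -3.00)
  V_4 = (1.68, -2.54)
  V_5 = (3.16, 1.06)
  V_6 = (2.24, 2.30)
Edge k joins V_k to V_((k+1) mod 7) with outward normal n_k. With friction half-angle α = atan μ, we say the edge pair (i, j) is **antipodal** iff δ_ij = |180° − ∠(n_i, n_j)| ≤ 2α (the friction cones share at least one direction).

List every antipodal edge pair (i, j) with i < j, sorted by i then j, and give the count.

count = 4; pairs: (0,3), (1,4), (2,5), (3,6)

α = atan 0.25 = 14.04°;  2α = 28.07°
n_0 = (-0.4197, +0.9077)
n_1 = (-0.8986, +0.4388)
n_2 = (-0.6941, -0.7198)
n_3 = (+0.2318, -0.9728)
n_4 = (+0.9249, -0.3802)
n_5 = (+0.8031, +0.5958)
n_6 = (+0.2400, +0.9708)
  (0,1): δ = 140.84°  ·
  (0,2): δ = 68.77°  ·
  (0,3): δ = 11.41°  ✓
  (0,4): δ = 42.84°  ·
  (0,5): δ = 101.76°  ·
  (0,6): δ = 141.30°  ·
  (1,2): δ = 107.93°  ·
  (1,3): δ = 50.57°  ·
  (1,4): δ = 3.68°  ✓
  (1,5): δ = 62.60°  ·
  (1,6): δ = 102.14°  ·
  (2,3): δ = 122.64°  ·
  (2,4): δ = 68.39°  ·
  (2,5): δ = 9.47°  ✓
  (2,6): δ = 30.07°  ·
  (3,4): δ = 125.75°  ·
  (3,5): δ = 66.83°  ·
  (3,6): δ = 27.29°  ✓
  (4,5): δ = 121.08°  ·
  (4,6): δ = 81.54°  ·
  (5,6): δ = 140.46°  ·
antipodal pairs: 4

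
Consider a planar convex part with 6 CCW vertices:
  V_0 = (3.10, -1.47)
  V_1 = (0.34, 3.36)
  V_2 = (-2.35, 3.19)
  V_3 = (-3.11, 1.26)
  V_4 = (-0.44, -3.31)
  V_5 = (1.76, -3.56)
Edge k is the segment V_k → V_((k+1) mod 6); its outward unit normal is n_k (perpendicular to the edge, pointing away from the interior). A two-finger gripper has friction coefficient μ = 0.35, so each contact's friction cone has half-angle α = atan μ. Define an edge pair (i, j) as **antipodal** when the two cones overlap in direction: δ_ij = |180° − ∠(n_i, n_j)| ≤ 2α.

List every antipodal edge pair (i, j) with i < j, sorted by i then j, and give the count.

α = atan 0.35 = 19.29°;  2α = 38.58°
n_0 = (+0.8682, +0.4961)
n_1 = (-0.0631, +0.9980)
n_2 = (-0.9305, +0.3664)
n_3 = (-0.8634, -0.5045)
n_4 = (-0.1129, -0.9936)
n_5 = (+0.8418, -0.5397)
  (0,1): δ = 116.13°  ·
  (0,2): δ = 51.24°  ·
  (0,3): δ = 0.55°  ✓
  (0,4): δ = 53.77°  ·
  (0,5): δ = 117.59°  ·
  (1,2): δ = 115.11°  ·
  (1,3): δ = 63.32°  ·
  (1,4): δ = 10.10°  ✓
  (1,5): δ = 53.72°  ·
  (2,3): δ = 128.21°  ·
  (2,4): δ = 74.99°  ·
  (2,5): δ = 11.17°  ✓
  (3,4): δ = 126.78°  ·
  (3,5): δ = 62.96°  ·
  (4,5): δ = 116.18°  ·
antipodal pairs: 3

count = 3; pairs: (0,3), (1,4), (2,5)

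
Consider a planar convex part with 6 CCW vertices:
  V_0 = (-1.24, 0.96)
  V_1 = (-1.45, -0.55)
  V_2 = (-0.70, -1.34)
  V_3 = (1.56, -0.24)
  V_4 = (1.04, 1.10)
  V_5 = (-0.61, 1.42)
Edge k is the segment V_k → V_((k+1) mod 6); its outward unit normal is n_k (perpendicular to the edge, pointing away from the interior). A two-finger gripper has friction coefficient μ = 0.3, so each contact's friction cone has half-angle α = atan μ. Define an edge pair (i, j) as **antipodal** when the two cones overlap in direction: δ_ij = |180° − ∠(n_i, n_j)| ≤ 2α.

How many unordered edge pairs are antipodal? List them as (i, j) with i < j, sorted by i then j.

count = 3; pairs: (0,3), (1,3), (2,5)

α = atan 0.3 = 16.70°;  2α = 33.40°
n_0 = (-0.9905, +0.1377)
n_1 = (-0.7252, -0.6885)
n_2 = (+0.4376, -0.8992)
n_3 = (+0.9323, +0.3618)
n_4 = (+0.1904, +0.9817)
n_5 = (-0.5897, +0.8076)
  (0,1): δ = 128.57°  ·
  (0,2): δ = 56.13°  ·
  (0,3): δ = 29.13°  ✓
  (0,4): δ = 86.94°  ·
  (0,5): δ = 134.05°  ·
  (1,2): δ = 107.56°  ·
  (1,3): δ = 22.30°  ✓
  (1,4): δ = 35.51°  ·
  (1,5): δ = 82.62°  ·
  (2,3): δ = 94.74°  ·
  (2,4): δ = 36.93°  ·
  (2,5): δ = 10.18°  ✓
  (3,4): δ = 122.18°  ·
  (3,5): δ = 75.07°  ·
  (4,5): δ = 132.89°  ·
antipodal pairs: 3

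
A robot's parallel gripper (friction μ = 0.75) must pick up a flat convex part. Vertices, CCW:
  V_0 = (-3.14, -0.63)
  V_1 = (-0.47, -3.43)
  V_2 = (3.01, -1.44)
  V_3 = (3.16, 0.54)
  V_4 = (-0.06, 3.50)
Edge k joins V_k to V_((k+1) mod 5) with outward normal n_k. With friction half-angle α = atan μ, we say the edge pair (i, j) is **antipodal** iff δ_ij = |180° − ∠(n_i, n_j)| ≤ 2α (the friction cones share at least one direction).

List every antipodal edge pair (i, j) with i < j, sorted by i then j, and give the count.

α = atan 0.75 = 36.87°;  2α = 73.74°
n_0 = (-0.7237, -0.6901)
n_1 = (+0.4964, -0.8681)
n_2 = (+0.9971, -0.0755)
n_3 = (+0.6768, +0.7362)
n_4 = (-0.8016, +0.5978)
  (0,1): δ = 103.88°  ·
  (0,2): δ = 47.97°  ✓
  (0,3): δ = 3.77°  ✓
  (0,4): δ = 99.65°  ·
  (1,2): δ = 124.09°  ·
  (1,3): δ = 72.35°  ✓
  (1,4): δ = 23.52°  ✓
  (2,3): δ = 128.26°  ·
  (2,4): δ = 32.38°  ✓
  (3,4): δ = 84.12°  ·
antipodal pairs: 5

count = 5; pairs: (0,2), (0,3), (1,3), (1,4), (2,4)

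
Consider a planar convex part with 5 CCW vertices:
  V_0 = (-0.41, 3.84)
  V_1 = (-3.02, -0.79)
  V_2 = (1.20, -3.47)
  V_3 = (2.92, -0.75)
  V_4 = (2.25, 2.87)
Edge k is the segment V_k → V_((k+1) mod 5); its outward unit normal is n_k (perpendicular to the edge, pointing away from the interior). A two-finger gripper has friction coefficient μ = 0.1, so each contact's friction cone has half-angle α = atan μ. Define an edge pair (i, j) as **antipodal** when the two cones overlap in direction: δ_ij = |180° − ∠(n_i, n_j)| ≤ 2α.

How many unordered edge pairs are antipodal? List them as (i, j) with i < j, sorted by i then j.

count = 1; pairs: (0,2)

α = atan 0.1 = 5.71°;  2α = 11.42°
n_0 = (-0.8711, +0.4911)
n_1 = (-0.5361, -0.8442)
n_2 = (+0.8452, -0.5345)
n_3 = (+0.9833, +0.1820)
n_4 = (+0.3426, +0.9395)
  (0,1): δ = 93.01°  ·
  (0,2): δ = 2.90°  ✓
  (0,3): δ = 39.90°  ·
  (0,4): δ = 99.38°  ·
  (1,2): δ = 89.89°  ·
  (1,3): δ = 47.10°  ·
  (1,4): δ = 12.38°  ·
  (2,3): δ = 137.21°  ·
  (2,4): δ = 77.73°  ·
  (3,4): δ = 120.52°  ·
antipodal pairs: 1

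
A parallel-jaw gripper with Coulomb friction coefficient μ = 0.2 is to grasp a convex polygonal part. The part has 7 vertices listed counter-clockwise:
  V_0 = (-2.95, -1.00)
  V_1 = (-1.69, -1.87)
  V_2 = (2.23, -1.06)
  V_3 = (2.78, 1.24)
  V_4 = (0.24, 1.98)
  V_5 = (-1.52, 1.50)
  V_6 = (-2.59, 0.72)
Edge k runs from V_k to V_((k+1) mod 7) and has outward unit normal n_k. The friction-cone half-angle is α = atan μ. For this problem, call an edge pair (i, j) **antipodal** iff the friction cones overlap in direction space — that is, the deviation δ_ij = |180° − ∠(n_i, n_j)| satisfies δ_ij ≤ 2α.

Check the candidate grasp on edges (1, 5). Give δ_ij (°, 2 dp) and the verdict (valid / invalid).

δ = 24.42°, invalid

α = atan 0.2 = 11.31°;  2α = 22.62°
edge 1: e_1 = (+3.92, +0.81);  n_1 = (+0.2024, -0.9793)
edge 5: e_5 = (-1.07, -0.78);  n_5 = (-0.5891, +0.8081)
∠(n_1, n_5) = 155.58°
δ = |180° − 155.58°| = 24.42°
24.42° > 2α = 22.62°  →  invalid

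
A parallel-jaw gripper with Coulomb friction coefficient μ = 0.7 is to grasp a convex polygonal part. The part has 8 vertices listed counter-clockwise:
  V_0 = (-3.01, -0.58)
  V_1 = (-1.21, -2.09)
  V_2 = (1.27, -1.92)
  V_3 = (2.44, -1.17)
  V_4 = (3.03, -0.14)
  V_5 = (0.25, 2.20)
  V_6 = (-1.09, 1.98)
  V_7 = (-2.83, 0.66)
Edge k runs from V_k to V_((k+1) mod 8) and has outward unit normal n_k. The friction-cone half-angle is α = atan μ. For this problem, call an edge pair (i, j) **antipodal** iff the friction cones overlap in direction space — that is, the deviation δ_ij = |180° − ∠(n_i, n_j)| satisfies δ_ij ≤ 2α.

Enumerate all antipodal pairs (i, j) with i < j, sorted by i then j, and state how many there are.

count = 12; pairs: (0,4), (0,5), (1,4), (1,5), (1,6), (2,5), (2,6), (2,7), (3,5), (3,6), (3,7), (4,7)

α = atan 0.7 = 34.99°;  2α = 69.98°
n_0 = (-0.6427, -0.7661)
n_1 = (+0.0684, -0.9977)
n_2 = (+0.5397, -0.8419)
n_3 = (+0.8677, -0.4970)
n_4 = (+0.6440, +0.7651)
n_5 = (-0.1620, +0.9868)
n_6 = (-0.6044, +0.7967)
n_7 = (-0.9896, +0.1437)
  (0,1): δ = 136.09°  ·
  (0,2): δ = 107.35°  ·
  (0,3): δ = 79.81°  ·
  (0,4): δ = 0.10°  ✓
  (0,5): δ = 49.32°  ✓
  (0,6): δ = 77.18°  ·
  (0,7): δ = 121.73°  ·
  (1,2): δ = 151.26°  ·
  (1,3): δ = 123.73°  ·
  (1,4): δ = 44.01°  ✓
  (1,5): δ = 5.40°  ✓
  (1,6): δ = 33.26°  ✓
  (1,7): δ = 77.82°  ·
  (2,3): δ = 152.47°  ·
  (2,4): δ = 72.75°  ·
  (2,5): δ = 23.34°  ✓
  (2,6): δ = 4.52°  ✓
  (2,7): δ = 49.08°  ✓
  (3,4): δ = 100.28°  ·
  (3,5): δ = 50.87°  ✓
  (3,6): δ = 23.01°  ✓
  (3,7): δ = 21.55°  ✓
  (4,5): δ = 130.59°  ·
  (4,6): δ = 102.73°  ·
  (4,7): δ = 58.17°  ✓
  (5,6): δ = 152.14°  ·
  (5,7): δ = 107.58°  ·
  (6,7): δ = 135.44°  ·
antipodal pairs: 12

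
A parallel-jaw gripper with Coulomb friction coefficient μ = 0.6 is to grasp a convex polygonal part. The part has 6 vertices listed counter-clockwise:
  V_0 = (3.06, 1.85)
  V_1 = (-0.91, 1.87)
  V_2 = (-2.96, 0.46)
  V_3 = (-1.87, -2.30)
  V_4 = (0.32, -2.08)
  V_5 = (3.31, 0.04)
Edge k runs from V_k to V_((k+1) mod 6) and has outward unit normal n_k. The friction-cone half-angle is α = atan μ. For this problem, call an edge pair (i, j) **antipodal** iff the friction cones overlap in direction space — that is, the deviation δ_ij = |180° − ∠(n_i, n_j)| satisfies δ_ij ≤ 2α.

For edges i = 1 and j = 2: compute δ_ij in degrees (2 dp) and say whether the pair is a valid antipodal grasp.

α = atan 0.6 = 30.96°;  2α = 61.93°
edge 1: e_1 = (-2.05, -1.41);  n_1 = (-0.5667, +0.8239)
edge 2: e_2 = (+1.09, -2.76);  n_2 = (-0.9301, -0.3673)
∠(n_1, n_2) = 77.03°
δ = |180° − 77.03°| = 102.97°
102.97° > 2α = 61.93°  →  invalid

δ = 102.97°, invalid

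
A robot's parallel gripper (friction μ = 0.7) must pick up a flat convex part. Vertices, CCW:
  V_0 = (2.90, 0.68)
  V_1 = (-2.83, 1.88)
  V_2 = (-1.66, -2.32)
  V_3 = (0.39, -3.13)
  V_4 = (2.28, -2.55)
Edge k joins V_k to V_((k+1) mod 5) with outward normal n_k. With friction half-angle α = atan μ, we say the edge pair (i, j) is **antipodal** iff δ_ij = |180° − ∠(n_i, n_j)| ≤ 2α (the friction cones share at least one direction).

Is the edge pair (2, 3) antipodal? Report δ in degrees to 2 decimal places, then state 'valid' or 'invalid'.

δ = 141.38°, invalid

α = atan 0.7 = 34.99°;  2α = 69.98°
edge 2: e_2 = (+2.05, -0.81);  n_2 = (-0.3675, -0.9300)
edge 3: e_3 = (+1.89, +0.58);  n_3 = (+0.2934, -0.9560)
∠(n_2, n_3) = 38.62°
δ = |180° − 38.62°| = 141.38°
141.38° > 2α = 69.98°  →  invalid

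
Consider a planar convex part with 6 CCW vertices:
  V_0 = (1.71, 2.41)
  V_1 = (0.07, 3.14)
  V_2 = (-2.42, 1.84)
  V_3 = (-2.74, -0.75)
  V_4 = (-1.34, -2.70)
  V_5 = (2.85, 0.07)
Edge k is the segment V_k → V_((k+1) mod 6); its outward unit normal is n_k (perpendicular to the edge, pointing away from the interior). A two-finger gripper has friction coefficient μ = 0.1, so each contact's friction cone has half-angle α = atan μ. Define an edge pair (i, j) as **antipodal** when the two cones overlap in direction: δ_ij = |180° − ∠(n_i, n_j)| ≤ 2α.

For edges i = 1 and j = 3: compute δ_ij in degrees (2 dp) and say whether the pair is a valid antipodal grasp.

α = atan 0.1 = 5.71°;  2α = 11.42°
edge 1: e_1 = (-2.49, -1.30);  n_1 = (-0.4628, +0.8865)
edge 3: e_3 = (+1.40, -1.95);  n_3 = (-0.8123, -0.5832)
∠(n_1, n_3) = 98.11°
δ = |180° − 98.11°| = 81.89°
81.89° > 2α = 11.42°  →  invalid

δ = 81.89°, invalid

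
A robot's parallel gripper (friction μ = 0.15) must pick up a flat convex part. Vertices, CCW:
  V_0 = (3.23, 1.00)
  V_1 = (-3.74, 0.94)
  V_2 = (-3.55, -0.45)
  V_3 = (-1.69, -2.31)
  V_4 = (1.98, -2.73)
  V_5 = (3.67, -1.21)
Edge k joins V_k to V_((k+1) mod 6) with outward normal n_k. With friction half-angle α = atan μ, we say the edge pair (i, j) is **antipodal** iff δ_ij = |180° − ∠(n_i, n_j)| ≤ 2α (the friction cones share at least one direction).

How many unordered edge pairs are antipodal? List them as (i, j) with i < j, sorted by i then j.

count = 2; pairs: (0,3), (1,5)

α = atan 0.15 = 8.53°;  2α = 17.06°
n_0 = (-0.0086, +1.0000)
n_1 = (-0.9908, -0.1354)
n_2 = (-0.7071, -0.7071)
n_3 = (-0.1137, -0.9935)
n_4 = (+0.6687, -0.7435)
n_5 = (+0.9808, +0.1953)
  (0,1): δ = 82.71°  ·
  (0,2): δ = 45.49°  ·
  (0,3): δ = 7.02°  ✓
  (0,4): δ = 41.48°  ·
  (0,5): δ = 100.77°  ·
  (1,2): δ = 142.78°  ·
  (1,3): δ = 104.31°  ·
  (1,4): δ = 55.82°  ·
  (1,5): δ = 3.48°  ✓
  (2,3): δ = 141.53°  ·
  (2,4): δ = 93.03°  ·
  (2,5): δ = 33.74°  ·
  (3,4): δ = 131.50°  ·
  (3,5): δ = 72.21°  ·
  (4,5): δ = 120.71°  ·
antipodal pairs: 2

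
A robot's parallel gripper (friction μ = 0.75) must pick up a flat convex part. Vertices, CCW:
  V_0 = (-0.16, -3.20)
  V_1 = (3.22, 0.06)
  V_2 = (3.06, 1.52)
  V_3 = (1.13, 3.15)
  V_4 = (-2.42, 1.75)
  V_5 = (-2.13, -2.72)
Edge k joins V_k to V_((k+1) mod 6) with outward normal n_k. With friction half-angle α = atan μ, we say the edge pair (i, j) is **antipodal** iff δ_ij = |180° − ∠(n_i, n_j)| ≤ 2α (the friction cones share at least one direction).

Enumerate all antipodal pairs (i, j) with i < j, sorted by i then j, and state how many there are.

α = atan 0.75 = 36.87°;  2α = 73.74°
n_0 = (+0.6942, -0.7198)
n_1 = (+0.9940, +0.1089)
n_2 = (+0.6452, +0.7640)
n_3 = (-0.3669, +0.9303)
n_4 = (-0.9979, -0.0647)
n_5 = (-0.2367, -0.9716)
  (0,1): δ = 127.71°  ·
  (0,2): δ = 84.15°  ·
  (0,3): δ = 22.44°  ✓
  (0,4): δ = 49.75°  ✓
  (0,5): δ = 122.34°  ·
  (1,2): δ = 136.44°  ·
  (1,3): δ = 74.73°  ·
  (1,4): δ = 2.54°  ✓
  (1,5): δ = 70.05°  ✓
  (2,3): δ = 118.29°  ·
  (2,4): δ = 46.10°  ✓
  (2,5): δ = 26.49°  ✓
  (3,4): δ = 107.81°  ·
  (3,5): δ = 35.22°  ✓
  (4,5): δ = 107.41°  ·
antipodal pairs: 7

count = 7; pairs: (0,3), (0,4), (1,4), (1,5), (2,4), (2,5), (3,5)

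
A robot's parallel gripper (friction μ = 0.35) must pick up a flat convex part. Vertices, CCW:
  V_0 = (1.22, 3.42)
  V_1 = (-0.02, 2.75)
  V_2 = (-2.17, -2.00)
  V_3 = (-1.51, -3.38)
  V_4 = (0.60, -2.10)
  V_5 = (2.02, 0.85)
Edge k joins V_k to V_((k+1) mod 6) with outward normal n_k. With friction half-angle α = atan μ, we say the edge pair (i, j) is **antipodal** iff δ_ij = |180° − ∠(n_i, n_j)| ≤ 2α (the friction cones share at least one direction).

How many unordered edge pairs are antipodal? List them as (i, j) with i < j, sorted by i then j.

α = atan 0.35 = 19.29°;  2α = 38.58°
n_0 = (-0.4754, +0.8798)
n_1 = (-0.9110, +0.4124)
n_2 = (-0.9021, -0.4315)
n_3 = (+0.5187, -0.8550)
n_4 = (+0.9010, -0.4337)
n_5 = (+0.9548, +0.2972)
  (0,1): δ = 142.74°  ·
  (0,2): δ = 92.82°  ·
  (0,3): δ = 2.86°  ✓
  (0,4): δ = 35.91°  ✓
  (0,5): δ = 78.91°  ·
  (1,2): δ = 130.09°  ·
  (1,3): δ = 34.40°  ✓
  (1,4): δ = 1.35°  ✓
  (1,5): δ = 41.64°  ·
  (2,3): δ = 84.32°  ·
  (2,4): δ = 51.26°  ·
  (2,5): δ = 8.27°  ✓
  (3,4): δ = 146.95°  ·
  (3,5): δ = 103.95°  ·
  (4,5): δ = 137.01°  ·
antipodal pairs: 5

count = 5; pairs: (0,3), (0,4), (1,3), (1,4), (2,5)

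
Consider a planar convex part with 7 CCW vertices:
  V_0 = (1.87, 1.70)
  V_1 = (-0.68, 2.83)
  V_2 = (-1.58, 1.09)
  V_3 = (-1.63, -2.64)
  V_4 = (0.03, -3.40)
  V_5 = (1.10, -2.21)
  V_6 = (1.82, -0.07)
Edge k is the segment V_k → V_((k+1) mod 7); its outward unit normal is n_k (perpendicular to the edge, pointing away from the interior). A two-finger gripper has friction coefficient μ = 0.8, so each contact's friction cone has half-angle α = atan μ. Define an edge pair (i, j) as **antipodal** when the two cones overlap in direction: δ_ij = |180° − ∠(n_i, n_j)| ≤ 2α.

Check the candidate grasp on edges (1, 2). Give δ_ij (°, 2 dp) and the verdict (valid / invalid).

δ = 153.42°, invalid

α = atan 0.8 = 38.66°;  2α = 77.32°
edge 1: e_1 = (-0.90, -1.74);  n_1 = (-0.8882, +0.4594)
edge 2: e_2 = (-0.05, -3.73);  n_2 = (-0.9999, +0.0134)
∠(n_1, n_2) = 26.58°
δ = |180° − 26.58°| = 153.42°
153.42° > 2α = 77.32°  →  invalid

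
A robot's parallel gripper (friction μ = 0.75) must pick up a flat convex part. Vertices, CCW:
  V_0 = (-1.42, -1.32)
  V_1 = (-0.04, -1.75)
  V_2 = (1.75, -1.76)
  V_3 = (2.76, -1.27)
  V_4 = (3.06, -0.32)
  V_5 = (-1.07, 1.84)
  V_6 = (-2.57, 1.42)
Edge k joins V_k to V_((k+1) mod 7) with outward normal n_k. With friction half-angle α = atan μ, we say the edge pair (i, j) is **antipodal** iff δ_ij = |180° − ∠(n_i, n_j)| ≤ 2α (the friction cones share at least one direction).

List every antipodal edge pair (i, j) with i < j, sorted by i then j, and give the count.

α = atan 0.75 = 36.87°;  2α = 73.74°
n_0 = (-0.2975, -0.9547)
n_1 = (-0.0056, -1.0000)
n_2 = (+0.4365, -0.8997)
n_3 = (+0.9536, -0.3011)
n_4 = (+0.4634, +0.8861)
n_5 = (-0.2696, +0.9630)
n_6 = (-0.9221, -0.3870)
  (0,1): δ = 163.01°  ·
  (0,2): δ = 136.81°  ·
  (0,3): δ = 90.22°  ·
  (0,4): δ = 10.30°  ✓
  (0,5): δ = 32.95°  ✓
  (0,6): δ = 130.07°  ·
  (1,2): δ = 153.80°  ·
  (1,3): δ = 107.21°  ·
  (1,4): δ = 27.29°  ✓
  (1,5): δ = 15.96°  ✓
  (1,6): δ = 113.09°  ·
  (2,3): δ = 133.41°  ·
  (2,4): δ = 53.49°  ✓
  (2,5): δ = 10.24°  ✓
  (2,6): δ = 86.89°  ·
  (3,4): δ = 100.08°  ·
  (3,5): δ = 56.83°  ✓
  (3,6): δ = 40.29°  ✓
  (4,5): δ = 136.75°  ·
  (4,6): δ = 39.62°  ✓
  (5,6): δ = 82.87°  ·
antipodal pairs: 9

count = 9; pairs: (0,4), (0,5), (1,4), (1,5), (2,4), (2,5), (3,5), (3,6), (4,6)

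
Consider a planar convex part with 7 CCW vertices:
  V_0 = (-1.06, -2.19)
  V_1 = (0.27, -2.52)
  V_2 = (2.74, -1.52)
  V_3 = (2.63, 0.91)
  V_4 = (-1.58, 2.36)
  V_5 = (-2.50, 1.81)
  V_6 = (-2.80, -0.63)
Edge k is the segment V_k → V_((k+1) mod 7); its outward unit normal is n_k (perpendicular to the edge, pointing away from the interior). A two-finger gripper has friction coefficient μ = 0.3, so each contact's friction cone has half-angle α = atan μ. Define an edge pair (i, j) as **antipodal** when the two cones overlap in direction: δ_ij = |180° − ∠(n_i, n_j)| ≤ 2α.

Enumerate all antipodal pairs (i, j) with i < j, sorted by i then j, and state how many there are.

α = atan 0.3 = 16.70°;  2α = 33.40°
n_0 = (-0.2408, -0.9706)
n_1 = (+0.3753, -0.9269)
n_2 = (+0.9990, +0.0452)
n_3 = (+0.3256, +0.9455)
n_4 = (-0.5131, +0.8583)
n_5 = (-0.9925, +0.1220)
n_6 = (-0.6675, -0.7446)
  (0,1): δ = 144.02°  ·
  (0,2): δ = 73.47°  ·
  (0,3): δ = 5.07°  ✓
  (0,4): δ = 44.81°  ·
  (0,5): δ = 96.93°  ·
  (0,6): δ = 152.06°  ·
  (1,2): δ = 109.45°  ·
  (1,3): δ = 41.05°  ·
  (1,4): δ = 8.83°  ✓
  (1,5): δ = 60.95°  ·
  (1,6): δ = 116.08°  ·
  (2,3): δ = 111.60°  ·
  (2,4): δ = 61.72°  ·
  (2,5): δ = 9.60°  ✓
  (2,6): δ = 45.53°  ·
  (3,4): δ = 130.12°  ·
  (3,5): δ = 78.00°  ·
  (3,6): δ = 22.87°  ✓
  (4,5): δ = 127.88°  ·
  (4,6): δ = 72.75°  ·
  (5,6): δ = 124.87°  ·
antipodal pairs: 4

count = 4; pairs: (0,3), (1,4), (2,5), (3,6)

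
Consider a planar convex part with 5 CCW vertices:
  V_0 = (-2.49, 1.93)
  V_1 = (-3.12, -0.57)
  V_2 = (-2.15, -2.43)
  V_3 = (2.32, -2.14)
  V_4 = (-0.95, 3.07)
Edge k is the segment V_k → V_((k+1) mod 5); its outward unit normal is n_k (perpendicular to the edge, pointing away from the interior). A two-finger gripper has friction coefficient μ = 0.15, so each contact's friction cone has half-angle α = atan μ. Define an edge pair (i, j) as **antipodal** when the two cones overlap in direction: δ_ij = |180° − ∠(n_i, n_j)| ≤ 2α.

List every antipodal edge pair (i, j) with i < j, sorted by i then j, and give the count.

α = atan 0.15 = 8.53°;  2α = 17.06°
n_0 = (-0.9697, +0.2444)
n_1 = (-0.8867, -0.4624)
n_2 = (+0.0647, -0.9979)
n_3 = (+0.8470, +0.5316)
n_4 = (-0.5950, +0.8037)
  (0,1): δ = 138.31°  ·
  (0,2): δ = 72.14°  ·
  (0,3): δ = 46.26°  ·
  (0,4): δ = 140.66°  ·
  (1,2): δ = 113.83°  ·
  (1,3): δ = 4.57°  ✓
  (1,4): δ = 98.97°  ·
  (2,3): δ = 61.60°  ·
  (2,4): δ = 32.80°  ·
  (3,4): δ = 85.60°  ·
antipodal pairs: 1

count = 1; pairs: (1,3)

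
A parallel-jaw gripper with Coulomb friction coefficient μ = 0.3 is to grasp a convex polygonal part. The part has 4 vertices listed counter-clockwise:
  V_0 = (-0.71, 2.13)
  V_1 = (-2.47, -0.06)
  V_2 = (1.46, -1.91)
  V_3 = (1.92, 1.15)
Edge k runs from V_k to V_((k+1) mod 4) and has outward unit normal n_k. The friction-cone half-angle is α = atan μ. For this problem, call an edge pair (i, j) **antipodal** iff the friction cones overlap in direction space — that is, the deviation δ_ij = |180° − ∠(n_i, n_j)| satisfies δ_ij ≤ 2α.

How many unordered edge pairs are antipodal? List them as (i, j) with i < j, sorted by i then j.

α = atan 0.3 = 16.70°;  2α = 33.40°
n_0 = (-0.7795, +0.6264)
n_1 = (-0.4259, -0.9048)
n_2 = (+0.9889, -0.1487)
n_3 = (+0.3492, +0.9371)
  (0,1): δ = 76.42°  ·
  (0,2): δ = 30.24°  ✓
  (0,3): δ = 108.35°  ·
  (1,2): δ = 73.34°  ·
  (1,3): δ = 4.77°  ✓
  (2,3): δ = 101.89°  ·
antipodal pairs: 2

count = 2; pairs: (0,2), (1,3)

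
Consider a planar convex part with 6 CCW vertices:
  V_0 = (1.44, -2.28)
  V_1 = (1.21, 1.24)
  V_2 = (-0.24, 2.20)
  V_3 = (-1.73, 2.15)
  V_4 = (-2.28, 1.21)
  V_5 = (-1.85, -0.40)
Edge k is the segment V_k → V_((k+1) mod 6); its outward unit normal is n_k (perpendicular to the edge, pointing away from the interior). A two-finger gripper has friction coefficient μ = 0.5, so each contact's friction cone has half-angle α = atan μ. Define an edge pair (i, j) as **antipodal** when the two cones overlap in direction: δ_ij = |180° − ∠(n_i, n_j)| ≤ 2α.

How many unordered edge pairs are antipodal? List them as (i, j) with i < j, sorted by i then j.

α = atan 0.5 = 26.57°;  2α = 53.13°
n_0 = (+0.9979, +0.0652)
n_1 = (+0.5520, +0.8338)
n_2 = (-0.0335, +0.9994)
n_3 = (-0.8631, +0.5050)
n_4 = (-0.9661, -0.2580)
n_5 = (-0.4961, -0.8682)
  (0,1): δ = 127.25°  ·
  (0,2): δ = 91.82°  ·
  (0,3): δ = 34.07°  ✓
  (0,4): δ = 11.22°  ✓
  (0,5): δ = 56.52°  ·
  (1,2): δ = 144.57°  ·
  (1,3): δ = 86.82°  ·
  (1,4): δ = 41.54°  ✓
  (1,5): δ = 3.76°  ✓
  (2,3): δ = 122.25°  ·
  (2,4): δ = 76.97°  ·
  (2,5): δ = 31.67°  ✓
  (3,4): δ = 134.71°  ·
  (3,5): δ = 89.41°  ·
  (4,5): δ = 134.70°  ·
antipodal pairs: 5

count = 5; pairs: (0,3), (0,4), (1,4), (1,5), (2,5)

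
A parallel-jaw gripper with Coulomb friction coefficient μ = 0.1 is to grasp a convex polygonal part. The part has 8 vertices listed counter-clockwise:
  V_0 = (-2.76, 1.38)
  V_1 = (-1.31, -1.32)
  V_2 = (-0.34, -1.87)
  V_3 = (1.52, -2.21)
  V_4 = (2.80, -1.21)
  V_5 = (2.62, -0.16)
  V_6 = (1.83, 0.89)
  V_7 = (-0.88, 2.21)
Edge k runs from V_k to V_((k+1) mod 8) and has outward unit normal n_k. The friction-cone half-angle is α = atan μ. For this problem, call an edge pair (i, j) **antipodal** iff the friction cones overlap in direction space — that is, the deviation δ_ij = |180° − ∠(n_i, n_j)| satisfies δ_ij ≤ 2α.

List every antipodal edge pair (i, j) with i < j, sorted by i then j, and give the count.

α = atan 0.1 = 5.71°;  2α = 11.42°
n_0 = (-0.8810, -0.4731)
n_1 = (-0.4932, -0.8699)
n_2 = (-0.1798, -0.9837)
n_3 = (+0.6156, -0.7880)
n_4 = (+0.9856, +0.1690)
n_5 = (+0.7991, +0.6012)
n_6 = (+0.4379, +0.8990)
n_7 = (-0.4039, +0.9148)
  (0,1): δ = 147.79°  ·
  (0,2): δ = 128.60°  ·
  (0,3): δ = 80.24°  ·
  (0,4): δ = 18.51°  ·
  (0,5): δ = 8.72°  ✓
  (0,6): δ = 35.79°  ·
  (0,7): δ = 85.58°  ·
  (1,2): δ = 160.81°  ·
  (1,3): δ = 112.45°  ·
  (1,4): δ = 50.72°  ·
  (1,5): δ = 23.49°  ·
  (1,6): δ = 3.58°  ✓
  (1,7): δ = 53.37°  ·
  (2,3): δ = 131.64°  ·
  (2,4): δ = 69.91°  ·
  (2,5): δ = 42.68°  ·
  (2,6): δ = 15.61°  ·
  (2,7): δ = 34.18°  ·
  (3,4): δ = 118.27°  ·
  (3,5): δ = 91.04°  ·
  (3,6): δ = 63.97°  ·
  (3,7): δ = 14.18°  ·
  (4,5): δ = 152.77°  ·
  (4,6): δ = 125.70°  ·
  (4,7): δ = 75.91°  ·
  (5,6): δ = 152.93°  ·
  (5,7): δ = 103.14°  ·
  (6,7): δ = 130.21°  ·
antipodal pairs: 2

count = 2; pairs: (0,5), (1,6)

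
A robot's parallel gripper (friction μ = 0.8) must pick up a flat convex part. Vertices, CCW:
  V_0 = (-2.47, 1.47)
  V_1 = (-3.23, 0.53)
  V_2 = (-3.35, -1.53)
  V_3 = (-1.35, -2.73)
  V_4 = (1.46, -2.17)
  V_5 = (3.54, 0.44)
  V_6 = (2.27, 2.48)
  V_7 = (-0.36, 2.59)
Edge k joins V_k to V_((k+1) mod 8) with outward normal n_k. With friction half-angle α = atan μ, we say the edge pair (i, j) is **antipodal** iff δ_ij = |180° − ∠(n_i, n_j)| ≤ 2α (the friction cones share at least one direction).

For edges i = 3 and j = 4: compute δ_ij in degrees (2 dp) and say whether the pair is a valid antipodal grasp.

α = atan 0.8 = 38.66°;  2α = 77.32°
edge 3: e_3 = (+2.81, +0.56);  n_3 = (+0.1954, -0.9807)
edge 4: e_4 = (+2.08, +2.61);  n_4 = (+0.7820, -0.6232)
∠(n_3, n_4) = 40.18°
δ = |180° − 40.18°| = 139.82°
139.82° > 2α = 77.32°  →  invalid

δ = 139.82°, invalid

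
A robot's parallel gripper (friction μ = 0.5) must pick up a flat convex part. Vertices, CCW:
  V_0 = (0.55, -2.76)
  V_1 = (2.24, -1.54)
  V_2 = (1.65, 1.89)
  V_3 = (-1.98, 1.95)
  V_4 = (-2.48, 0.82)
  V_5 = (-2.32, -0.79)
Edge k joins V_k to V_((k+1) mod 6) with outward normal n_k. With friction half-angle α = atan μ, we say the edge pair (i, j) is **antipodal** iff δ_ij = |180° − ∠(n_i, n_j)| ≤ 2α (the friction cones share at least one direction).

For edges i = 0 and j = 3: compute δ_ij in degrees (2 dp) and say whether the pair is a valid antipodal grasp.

δ = 30.31°, valid

α = atan 0.5 = 26.57°;  2α = 53.13°
edge 0: e_0 = (+1.69, +1.22);  n_0 = (+0.5853, -0.8108)
edge 3: e_3 = (-0.50, -1.13);  n_3 = (-0.9145, +0.4046)
∠(n_0, n_3) = 149.69°
δ = |180° − 149.69°| = 30.31°
30.31° ≤ 2α = 53.13°  →  valid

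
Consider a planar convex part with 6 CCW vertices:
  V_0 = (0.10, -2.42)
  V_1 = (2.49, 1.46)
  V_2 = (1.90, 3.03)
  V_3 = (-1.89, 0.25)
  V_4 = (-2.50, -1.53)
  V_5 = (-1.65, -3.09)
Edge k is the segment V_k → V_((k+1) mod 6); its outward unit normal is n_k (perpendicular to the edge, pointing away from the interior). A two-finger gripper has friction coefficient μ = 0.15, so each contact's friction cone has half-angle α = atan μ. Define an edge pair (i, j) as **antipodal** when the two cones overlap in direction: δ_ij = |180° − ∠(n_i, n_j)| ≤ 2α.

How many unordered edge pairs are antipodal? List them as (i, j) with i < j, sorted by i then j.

count = 3; pairs: (0,3), (1,4), (2,5)

α = atan 0.15 = 8.53°;  2α = 17.06°
n_0 = (+0.8514, -0.5245)
n_1 = (+0.9361, +0.3518)
n_2 = (-0.5915, +0.8063)
n_3 = (-0.9460, +0.3242)
n_4 = (-0.8781, -0.4785)
n_5 = (+0.3575, -0.9339)
  (0,1): δ = 127.77°  ·
  (0,2): δ = 22.11°  ·
  (0,3): δ = 12.72°  ✓
  (0,4): δ = 60.22°  ·
  (0,5): δ = 142.58°  ·
  (1,2): δ = 74.34°  ·
  (1,3): δ = 39.51°  ·
  (1,4): δ = 7.99°  ✓
  (1,5): δ = 90.35°  ·
  (2,3): δ = 145.18°  ·
  (2,4): δ = 97.68°  ·
  (2,5): δ = 15.31°  ✓
  (3,4): δ = 132.50°  ·
  (3,5): δ = 50.13°  ·
  (4,5): δ = 97.64°  ·
antipodal pairs: 3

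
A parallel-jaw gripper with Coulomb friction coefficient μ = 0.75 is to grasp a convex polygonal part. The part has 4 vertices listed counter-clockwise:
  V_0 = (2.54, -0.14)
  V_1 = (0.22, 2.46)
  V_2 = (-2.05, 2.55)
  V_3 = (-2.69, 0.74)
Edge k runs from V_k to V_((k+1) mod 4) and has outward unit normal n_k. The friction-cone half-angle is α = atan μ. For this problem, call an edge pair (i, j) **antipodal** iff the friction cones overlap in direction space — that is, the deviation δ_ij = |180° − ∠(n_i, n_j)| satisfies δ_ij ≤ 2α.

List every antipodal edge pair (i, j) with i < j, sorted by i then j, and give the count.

α = atan 0.75 = 36.87°;  2α = 73.74°
n_0 = (+0.7461, +0.6658)
n_1 = (+0.0396, +0.9992)
n_2 = (-0.9428, +0.3334)
n_3 = (-0.1659, -0.9861)
  (0,1): δ = 134.01°  ·
  (0,2): δ = 61.22°  ✓
  (0,3): δ = 38.71°  ✓
  (1,2): δ = 107.20°  ·
  (1,3): δ = 7.28°  ✓
  (2,3): δ = 80.08°  ·
antipodal pairs: 3

count = 3; pairs: (0,2), (0,3), (1,3)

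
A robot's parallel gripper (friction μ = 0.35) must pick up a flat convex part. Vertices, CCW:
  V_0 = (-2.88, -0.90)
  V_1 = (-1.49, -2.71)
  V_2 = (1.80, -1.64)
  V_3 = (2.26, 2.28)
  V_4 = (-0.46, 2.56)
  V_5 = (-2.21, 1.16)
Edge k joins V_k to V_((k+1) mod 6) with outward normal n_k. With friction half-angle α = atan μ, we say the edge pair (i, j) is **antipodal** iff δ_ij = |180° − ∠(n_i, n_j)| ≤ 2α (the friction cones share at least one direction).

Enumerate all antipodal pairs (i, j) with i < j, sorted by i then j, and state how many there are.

α = atan 0.35 = 19.29°;  2α = 38.58°
n_0 = (-0.7931, -0.6091)
n_1 = (+0.3093, -0.9510)
n_2 = (+0.9932, -0.1165)
n_3 = (+0.1024, +0.9947)
n_4 = (-0.6247, +0.7809)
n_5 = (-0.9510, +0.3093)
  (0,1): δ = 109.51°  ·
  (0,2): δ = 44.22°  ·
  (0,3): δ = 46.60°  ·
  (0,4): δ = 91.14°  ·
  (0,5): δ = 124.46°  ·
  (1,2): δ = 114.71°  ·
  (1,3): δ = 23.89°  ✓
  (1,4): δ = 20.64°  ✓
  (1,5): δ = 53.97°  ·
  (2,3): δ = 89.18°  ·
  (2,4): δ = 44.65°  ·
  (2,5): δ = 11.32°  ✓
  (3,4): δ = 135.46°  ·
  (3,5): δ = 102.14°  ·
  (4,5): δ = 146.68°  ·
antipodal pairs: 3

count = 3; pairs: (1,3), (1,4), (2,5)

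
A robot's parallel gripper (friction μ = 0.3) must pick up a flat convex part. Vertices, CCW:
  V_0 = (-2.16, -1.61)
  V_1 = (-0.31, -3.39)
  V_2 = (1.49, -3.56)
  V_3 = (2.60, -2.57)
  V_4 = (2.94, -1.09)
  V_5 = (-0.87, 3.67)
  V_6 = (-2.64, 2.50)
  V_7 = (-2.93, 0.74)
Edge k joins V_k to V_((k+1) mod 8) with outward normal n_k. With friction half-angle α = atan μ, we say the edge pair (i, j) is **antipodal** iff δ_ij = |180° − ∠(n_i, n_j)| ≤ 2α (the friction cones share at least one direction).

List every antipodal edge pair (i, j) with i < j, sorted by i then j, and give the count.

α = atan 0.3 = 16.70°;  2α = 33.40°
n_0 = (-0.6933, -0.7206)
n_1 = (-0.0940, -0.9956)
n_2 = (+0.6656, -0.7463)
n_3 = (+0.9746, -0.2239)
n_4 = (+0.7807, +0.6249)
n_5 = (-0.5514, +0.8342)
n_6 = (-0.9867, +0.1626)
n_7 = (-0.9503, -0.3114)
  (0,1): δ = 141.50°  ·
  (0,2): δ = 94.38°  ·
  (0,3): δ = 59.04°  ·
  (0,4): δ = 7.43°  ✓
  (0,5): δ = 77.36°  ·
  (0,6): δ = 124.54°  ·
  (0,7): δ = 152.04°  ·
  (1,2): δ = 132.88°  ·
  (1,3): δ = 97.54°  ·
  (1,4): δ = 45.93°  ·
  (1,5): δ = 38.86°  ·
  (1,6): δ = 86.04°  ·
  (1,7): δ = 113.54°  ·
  (2,3): δ = 144.67°  ·
  (2,4): δ = 93.06°  ·
  (2,5): δ = 8.26°  ✓
  (2,6): δ = 38.91°  ·
  (2,7): δ = 66.41°  ·
  (3,4): δ = 128.39°  ·
  (3,5): δ = 43.60°  ·
  (3,6): δ = 3.58°  ✓
  (3,7): δ = 31.08°  ✓
  (4,5): δ = 95.21°  ·
  (4,6): δ = 48.03°  ·
  (4,7): δ = 20.53°  ✓
  (5,6): δ = 132.82°  ·
  (5,7): δ = 105.32°  ·
  (6,7): δ = 152.50°  ·
antipodal pairs: 5

count = 5; pairs: (0,4), (2,5), (3,6), (3,7), (4,7)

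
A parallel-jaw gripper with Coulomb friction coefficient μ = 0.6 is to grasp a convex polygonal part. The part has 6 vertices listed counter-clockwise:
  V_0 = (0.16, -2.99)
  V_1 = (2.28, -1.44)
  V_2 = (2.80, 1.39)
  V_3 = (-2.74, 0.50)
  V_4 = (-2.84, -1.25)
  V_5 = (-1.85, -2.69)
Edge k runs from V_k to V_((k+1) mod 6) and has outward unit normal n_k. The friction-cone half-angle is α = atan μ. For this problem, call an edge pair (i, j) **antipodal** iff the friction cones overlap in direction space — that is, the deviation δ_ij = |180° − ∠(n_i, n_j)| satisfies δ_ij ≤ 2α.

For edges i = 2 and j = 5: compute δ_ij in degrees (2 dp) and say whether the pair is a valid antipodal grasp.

δ = 17.62°, valid

α = atan 0.6 = 30.96°;  2α = 61.93°
edge 2: e_2 = (-5.54, -0.89);  n_2 = (-0.1586, +0.9873)
edge 5: e_5 = (+2.01, -0.30);  n_5 = (-0.1476, -0.9890)
∠(n_2, n_5) = 162.38°
δ = |180° − 162.38°| = 17.62°
17.62° ≤ 2α = 61.93°  →  valid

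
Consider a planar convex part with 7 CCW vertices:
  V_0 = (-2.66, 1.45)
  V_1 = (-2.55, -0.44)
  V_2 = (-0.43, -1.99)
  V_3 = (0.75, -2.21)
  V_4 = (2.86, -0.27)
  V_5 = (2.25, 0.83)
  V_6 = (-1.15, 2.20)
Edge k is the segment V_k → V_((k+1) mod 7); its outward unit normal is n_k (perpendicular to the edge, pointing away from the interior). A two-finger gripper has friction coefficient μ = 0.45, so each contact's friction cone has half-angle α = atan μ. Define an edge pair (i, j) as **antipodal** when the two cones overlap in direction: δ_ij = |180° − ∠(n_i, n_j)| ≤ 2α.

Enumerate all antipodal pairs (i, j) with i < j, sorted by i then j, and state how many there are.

count = 6; pairs: (0,4), (1,4), (1,5), (2,5), (2,6), (3,6)

α = atan 0.45 = 24.23°;  2α = 48.46°
n_0 = (-0.9983, -0.0581)
n_1 = (-0.5902, -0.8073)
n_2 = (-0.1833, -0.9831)
n_3 = (+0.6768, -0.7361)
n_4 = (+0.8745, +0.4850)
n_5 = (+0.3737, +0.9275)
n_6 = (-0.4448, +0.8956)
  (0,1): δ = 129.50°  ·
  (0,2): δ = 103.89°  ·
  (0,3): δ = 50.73°  ·
  (0,4): δ = 25.68°  ✓
  (0,5): δ = 64.72°  ·
  (0,6): δ = 113.08°  ·
  (1,2): δ = 154.39°  ·
  (1,3): δ = 101.23°  ·
  (1,4): δ = 24.82°  ✓
  (1,5): δ = 14.23°  ✓
  (1,6): δ = 62.58°  ·
  (2,3): δ = 126.84°  ·
  (2,4): δ = 50.43°  ·
  (2,5): δ = 11.39°  ✓
  (2,6): δ = 36.97°  ✓
  (3,4): δ = 103.59°  ·
  (3,5): δ = 64.54°  ·
  (3,6): δ = 16.18°  ✓
  (4,5): δ = 140.96°  ·
  (4,6): δ = 92.60°  ·
  (5,6): δ = 131.64°  ·
antipodal pairs: 6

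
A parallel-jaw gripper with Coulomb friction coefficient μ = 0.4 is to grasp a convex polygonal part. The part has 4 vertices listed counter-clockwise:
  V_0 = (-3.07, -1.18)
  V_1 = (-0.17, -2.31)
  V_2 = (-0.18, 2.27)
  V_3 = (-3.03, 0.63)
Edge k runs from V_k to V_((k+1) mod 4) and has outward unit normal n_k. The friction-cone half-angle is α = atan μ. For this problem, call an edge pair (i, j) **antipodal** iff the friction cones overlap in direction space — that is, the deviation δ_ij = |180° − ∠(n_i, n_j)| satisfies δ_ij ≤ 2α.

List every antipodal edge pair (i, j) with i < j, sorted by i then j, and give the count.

count = 1; pairs: (1,3)

α = atan 0.4 = 21.80°;  2α = 43.60°
n_0 = (-0.3631, -0.9318)
n_1 = (+1.0000, +0.0022)
n_2 = (-0.4988, +0.8667)
n_3 = (-0.9998, +0.0221)
  (0,1): δ = 68.59°  ·
  (0,2): δ = 51.21°  ·
  (0,3): δ = 110.02°  ·
  (1,2): δ = 60.21°  ·
  (1,3): δ = 1.39°  ✓
  (2,3): δ = 121.18°  ·
antipodal pairs: 1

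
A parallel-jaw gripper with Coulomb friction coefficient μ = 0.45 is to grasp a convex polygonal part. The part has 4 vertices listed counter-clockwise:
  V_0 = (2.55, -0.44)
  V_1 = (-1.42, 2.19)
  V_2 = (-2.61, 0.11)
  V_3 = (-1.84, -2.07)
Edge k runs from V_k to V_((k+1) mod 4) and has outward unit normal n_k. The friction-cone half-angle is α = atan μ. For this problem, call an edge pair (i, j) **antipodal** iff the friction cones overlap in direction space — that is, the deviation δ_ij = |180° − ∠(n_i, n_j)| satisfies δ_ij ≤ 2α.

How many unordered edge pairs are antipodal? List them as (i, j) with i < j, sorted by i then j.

count = 2; pairs: (0,2), (1,3)

α = atan 0.45 = 24.23°;  2α = 48.46°
n_0 = (+0.5523, +0.8337)
n_1 = (-0.8680, +0.4966)
n_2 = (-0.9429, -0.3330)
n_3 = (+0.3481, -0.9375)
  (0,1): δ = 86.25°  ·
  (0,2): δ = 37.02°  ✓
  (0,3): δ = 53.89°  ·
  (1,2): δ = 130.77°  ·
  (1,3): δ = 39.86°  ✓
  (2,3): δ = 89.08°  ·
antipodal pairs: 2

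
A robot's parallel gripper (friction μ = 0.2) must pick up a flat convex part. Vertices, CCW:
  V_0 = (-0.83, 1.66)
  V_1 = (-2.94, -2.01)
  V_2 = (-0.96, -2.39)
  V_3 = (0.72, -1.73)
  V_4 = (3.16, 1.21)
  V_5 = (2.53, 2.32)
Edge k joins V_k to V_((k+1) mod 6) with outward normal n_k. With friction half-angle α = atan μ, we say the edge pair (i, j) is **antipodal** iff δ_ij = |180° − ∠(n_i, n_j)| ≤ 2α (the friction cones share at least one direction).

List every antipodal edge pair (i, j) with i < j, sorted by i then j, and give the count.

α = atan 0.2 = 11.31°;  2α = 22.62°
n_0 = (-0.8669, +0.4984)
n_1 = (-0.1885, -0.9821)
n_2 = (+0.3657, -0.9308)
n_3 = (+0.7695, -0.6386)
n_4 = (+0.8697, +0.4936)
n_5 = (-0.1927, +0.9812)
  (0,1): δ = 70.97°  ·
  (0,2): δ = 38.66°  ·
  (0,3): δ = 9.79°  ✓
  (0,4): δ = 59.47°  ·
  (0,5): δ = 131.01°  ·
  (1,2): δ = 147.69°  ·
  (1,3): δ = 118.83°  ·
  (1,4): δ = 49.56°  ·
  (1,5): δ = 21.98°  ✓
  (2,3): δ = 151.14°  ·
  (2,4): δ = 81.87°  ·
  (2,5): δ = 10.33°  ✓
  (3,4): δ = 110.73°  ·
  (3,5): δ = 39.20°  ·
  (4,5): δ = 108.46°  ·
antipodal pairs: 3

count = 3; pairs: (0,3), (1,5), (2,5)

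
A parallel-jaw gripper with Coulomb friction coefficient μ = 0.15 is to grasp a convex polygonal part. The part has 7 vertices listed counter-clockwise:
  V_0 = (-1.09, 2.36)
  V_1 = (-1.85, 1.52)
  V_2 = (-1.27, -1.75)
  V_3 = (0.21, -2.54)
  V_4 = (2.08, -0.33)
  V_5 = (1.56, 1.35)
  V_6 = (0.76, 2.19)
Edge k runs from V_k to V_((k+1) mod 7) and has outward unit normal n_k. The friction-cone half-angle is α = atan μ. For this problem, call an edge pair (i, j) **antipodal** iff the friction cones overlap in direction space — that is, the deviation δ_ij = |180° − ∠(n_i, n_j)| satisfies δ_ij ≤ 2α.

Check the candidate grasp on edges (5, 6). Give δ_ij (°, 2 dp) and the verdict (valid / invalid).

δ = 138.85°, invalid

α = atan 0.15 = 8.53°;  2α = 17.06°
edge 5: e_5 = (-0.80, +0.84);  n_5 = (+0.7241, +0.6897)
edge 6: e_6 = (-1.85, +0.17);  n_6 = (+0.0915, +0.9958)
∠(n_5, n_6) = 41.15°
δ = |180° − 41.15°| = 138.85°
138.85° > 2α = 17.06°  →  invalid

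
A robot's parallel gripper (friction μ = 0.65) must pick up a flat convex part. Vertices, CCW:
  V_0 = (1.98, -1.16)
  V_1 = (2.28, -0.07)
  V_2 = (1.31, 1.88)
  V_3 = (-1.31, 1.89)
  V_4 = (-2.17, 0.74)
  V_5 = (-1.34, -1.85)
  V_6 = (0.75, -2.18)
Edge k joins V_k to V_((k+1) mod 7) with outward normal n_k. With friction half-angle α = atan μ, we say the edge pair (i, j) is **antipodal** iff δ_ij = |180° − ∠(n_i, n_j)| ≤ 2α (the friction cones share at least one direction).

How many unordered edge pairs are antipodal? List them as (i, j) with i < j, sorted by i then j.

α = atan 0.65 = 33.02°;  2α = 66.05°
n_0 = (+0.9641, -0.2654)
n_1 = (+0.8953, +0.4454)
n_2 = (+0.0038, +1.0000)
n_3 = (-0.8008, +0.5989)
n_4 = (-0.9523, -0.3052)
n_5 = (-0.1560, -0.9878)
n_6 = (+0.6383, -0.7698)
  (0,1): δ = 138.16°  ·
  (0,2): δ = 74.83°  ·
  (0,3): δ = 21.40°  ✓
  (0,4): δ = 33.16°  ✓
  (0,5): δ = 96.42°  ·
  (0,6): δ = 145.06°  ·
  (1,2): δ = 116.67°  ·
  (1,3): δ = 63.24°  ✓
  (1,4): δ = 8.68°  ✓
  (1,5): δ = 54.58°  ✓
  (1,6): δ = 103.22°  ·
  (2,3): δ = 126.57°  ·
  (2,4): δ = 72.01°  ·
  (2,5): δ = 8.75°  ✓
  (2,6): δ = 39.89°  ✓
  (3,4): δ = 125.44°  ·
  (3,5): δ = 62.18°  ✓
  (3,6): δ = 13.54°  ✓
  (4,5): δ = 116.74°  ·
  (4,6): δ = 68.10°  ·
  (5,6): δ = 131.36°  ·
antipodal pairs: 9

count = 9; pairs: (0,3), (0,4), (1,3), (1,4), (1,5), (2,5), (2,6), (3,5), (3,6)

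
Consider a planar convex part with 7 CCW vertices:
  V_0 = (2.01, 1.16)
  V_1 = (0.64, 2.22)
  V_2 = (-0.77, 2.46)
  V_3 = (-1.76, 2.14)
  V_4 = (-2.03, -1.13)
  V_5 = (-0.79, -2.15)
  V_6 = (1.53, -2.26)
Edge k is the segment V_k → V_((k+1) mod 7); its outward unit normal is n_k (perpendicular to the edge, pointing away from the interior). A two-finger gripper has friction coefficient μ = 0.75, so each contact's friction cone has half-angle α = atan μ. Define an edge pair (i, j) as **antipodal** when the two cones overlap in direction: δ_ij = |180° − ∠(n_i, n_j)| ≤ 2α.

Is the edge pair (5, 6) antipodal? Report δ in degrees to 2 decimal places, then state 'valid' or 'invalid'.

α = atan 0.75 = 36.87°;  2α = 73.74°
edge 5: e_5 = (+2.32, -0.11);  n_5 = (-0.0474, -0.9989)
edge 6: e_6 = (+0.48, +3.42);  n_6 = (+0.9903, -0.1390)
∠(n_5, n_6) = 84.73°
δ = |180° − 84.73°| = 95.27°
95.27° > 2α = 73.74°  →  invalid

δ = 95.27°, invalid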